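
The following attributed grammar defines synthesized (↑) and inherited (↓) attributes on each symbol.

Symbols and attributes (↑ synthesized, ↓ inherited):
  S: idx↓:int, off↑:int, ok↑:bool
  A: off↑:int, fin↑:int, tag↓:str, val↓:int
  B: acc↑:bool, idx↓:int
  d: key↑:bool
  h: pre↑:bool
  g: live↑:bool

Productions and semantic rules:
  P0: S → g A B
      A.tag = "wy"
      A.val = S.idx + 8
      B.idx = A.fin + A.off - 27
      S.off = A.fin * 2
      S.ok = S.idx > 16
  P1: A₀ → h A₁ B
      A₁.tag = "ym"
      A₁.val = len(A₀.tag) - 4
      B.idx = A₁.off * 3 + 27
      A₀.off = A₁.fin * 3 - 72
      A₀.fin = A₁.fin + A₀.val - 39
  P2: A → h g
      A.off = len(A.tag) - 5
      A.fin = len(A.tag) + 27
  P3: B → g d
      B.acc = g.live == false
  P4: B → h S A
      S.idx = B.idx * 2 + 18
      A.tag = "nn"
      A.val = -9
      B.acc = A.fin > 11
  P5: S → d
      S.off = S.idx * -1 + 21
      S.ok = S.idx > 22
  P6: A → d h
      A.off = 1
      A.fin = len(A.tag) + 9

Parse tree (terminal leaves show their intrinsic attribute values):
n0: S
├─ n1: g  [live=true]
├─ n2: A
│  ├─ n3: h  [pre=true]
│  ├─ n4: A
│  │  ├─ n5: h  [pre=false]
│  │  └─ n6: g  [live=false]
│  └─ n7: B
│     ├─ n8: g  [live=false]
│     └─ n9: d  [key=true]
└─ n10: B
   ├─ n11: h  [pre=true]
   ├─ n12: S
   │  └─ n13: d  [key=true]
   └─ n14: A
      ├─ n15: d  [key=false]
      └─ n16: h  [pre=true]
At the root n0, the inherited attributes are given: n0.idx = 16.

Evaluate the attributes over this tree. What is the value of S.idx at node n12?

22

1. n0.idx = 16  [given at root]
2. n1.live = true  [terminal]
3. n2.tag = "wy"  ["wy"]
4. n2.val = 24  [S.idx + 8]
5. n3.pre = true  [terminal]
6. n4.tag = "ym"  ["ym"]
7. n4.val = -2  [len(A₀.tag) - 4]
8. n5.pre = false  [terminal]
9. n6.live = false  [terminal]
10. n4.off = -3  [len(A.tag) - 5]
11. n4.fin = 29  [len(A.tag) + 27]
12. n7.idx = 18  [A₁.off * 3 + 27]
13. n8.live = false  [terminal]
14. n9.key = true  [terminal]
15. n7.acc = true  [g.live == false]
16. n2.off = 15  [A₁.fin * 3 - 72]
17. n2.fin = 14  [A₁.fin + A₀.val - 39]
18. n10.idx = 2  [A.fin + A.off - 27]
19. n11.pre = true  [terminal]
20. n12.idx = 22  [B.idx * 2 + 18]
21. n13.key = true  [terminal]
22. n12.off = -1  [S.idx * -1 + 21]
23. n12.ok = false  [S.idx > 22]
24. n14.tag = "nn"  ["nn"]
25. n14.val = -9  [-9]
26. n15.key = false  [terminal]
27. n16.pre = true  [terminal]
28. n14.off = 1  [1]
29. n14.fin = 11  [len(A.tag) + 9]
30. n10.acc = false  [A.fin > 11]
31. n0.off = 28  [A.fin * 2]
32. n0.ok = false  [S.idx > 16]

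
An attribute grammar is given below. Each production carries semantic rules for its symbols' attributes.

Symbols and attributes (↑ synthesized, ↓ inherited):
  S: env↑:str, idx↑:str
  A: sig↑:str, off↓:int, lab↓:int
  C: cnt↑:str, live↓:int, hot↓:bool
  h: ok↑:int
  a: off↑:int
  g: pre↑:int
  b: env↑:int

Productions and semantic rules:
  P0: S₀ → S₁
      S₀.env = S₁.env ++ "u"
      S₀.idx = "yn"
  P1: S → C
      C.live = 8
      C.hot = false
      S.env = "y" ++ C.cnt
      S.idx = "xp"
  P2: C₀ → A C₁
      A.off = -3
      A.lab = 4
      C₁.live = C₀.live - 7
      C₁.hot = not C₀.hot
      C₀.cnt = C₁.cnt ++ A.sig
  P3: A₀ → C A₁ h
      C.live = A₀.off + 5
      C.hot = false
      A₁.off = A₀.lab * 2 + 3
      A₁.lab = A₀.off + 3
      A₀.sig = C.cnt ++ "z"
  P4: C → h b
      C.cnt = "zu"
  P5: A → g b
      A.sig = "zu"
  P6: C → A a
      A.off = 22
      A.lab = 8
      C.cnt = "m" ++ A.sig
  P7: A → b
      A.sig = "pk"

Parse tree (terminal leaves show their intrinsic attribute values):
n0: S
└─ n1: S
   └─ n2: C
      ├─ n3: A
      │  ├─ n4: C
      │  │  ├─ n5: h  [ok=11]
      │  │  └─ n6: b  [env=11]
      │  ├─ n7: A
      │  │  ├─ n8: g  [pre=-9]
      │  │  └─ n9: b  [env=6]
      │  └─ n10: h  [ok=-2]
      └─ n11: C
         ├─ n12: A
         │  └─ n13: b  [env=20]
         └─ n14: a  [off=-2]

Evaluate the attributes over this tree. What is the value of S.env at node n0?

1. n2.live = 8  [8]
2. n2.hot = false  [false]
3. n3.off = -3  [-3]
4. n3.lab = 4  [4]
5. n4.live = 2  [A₀.off + 5]
6. n4.hot = false  [false]
7. n5.ok = 11  [terminal]
8. n6.env = 11  [terminal]
9. n4.cnt = "zu"  ["zu"]
10. n7.off = 11  [A₀.lab * 2 + 3]
11. n7.lab = 0  [A₀.off + 3]
12. n8.pre = -9  [terminal]
13. n9.env = 6  [terminal]
14. n7.sig = "zu"  ["zu"]
15. n10.ok = -2  [terminal]
16. n3.sig = "zuz"  [C.cnt ++ "z"]
17. n11.live = 1  [C₀.live - 7]
18. n11.hot = true  [not C₀.hot]
19. n12.off = 22  [22]
20. n12.lab = 8  [8]
21. n13.env = 20  [terminal]
22. n12.sig = "pk"  ["pk"]
23. n14.off = -2  [terminal]
24. n11.cnt = "mpk"  ["m" ++ A.sig]
25. n2.cnt = "mpkzuz"  [C₁.cnt ++ A.sig]
26. n1.env = "ympkzuz"  ["y" ++ C.cnt]
27. n1.idx = "xp"  ["xp"]
28. n0.env = "ympkzuzu"  [S₁.env ++ "u"]
29. n0.idx = "yn"  ["yn"]

"ympkzuzu"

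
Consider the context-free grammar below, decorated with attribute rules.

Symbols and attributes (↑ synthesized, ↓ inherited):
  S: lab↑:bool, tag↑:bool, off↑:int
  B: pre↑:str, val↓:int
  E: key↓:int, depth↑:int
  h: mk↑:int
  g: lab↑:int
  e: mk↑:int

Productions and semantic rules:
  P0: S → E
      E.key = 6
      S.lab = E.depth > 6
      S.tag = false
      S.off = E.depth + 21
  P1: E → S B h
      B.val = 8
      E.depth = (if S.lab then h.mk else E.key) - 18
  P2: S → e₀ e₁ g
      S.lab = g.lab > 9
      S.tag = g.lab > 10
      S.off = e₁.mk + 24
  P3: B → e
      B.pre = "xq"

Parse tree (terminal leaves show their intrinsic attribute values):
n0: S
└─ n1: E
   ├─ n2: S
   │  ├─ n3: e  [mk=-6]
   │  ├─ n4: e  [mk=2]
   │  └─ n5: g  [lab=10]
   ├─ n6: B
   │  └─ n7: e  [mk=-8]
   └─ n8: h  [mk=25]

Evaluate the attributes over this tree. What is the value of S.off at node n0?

1. n1.key = 6  [6]
2. n3.mk = -6  [terminal]
3. n4.mk = 2  [terminal]
4. n5.lab = 10  [terminal]
5. n2.lab = true  [g.lab > 9]
6. n2.tag = false  [g.lab > 10]
7. n2.off = 26  [e₁.mk + 24]
8. n6.val = 8  [8]
9. n7.mk = -8  [terminal]
10. n6.pre = "xq"  ["xq"]
11. n8.mk = 25  [terminal]
12. n1.depth = 7  [(if S.lab then h.mk else E.key) - 18]
13. n0.lab = true  [E.depth > 6]
14. n0.tag = false  [false]
15. n0.off = 28  [E.depth + 21]

28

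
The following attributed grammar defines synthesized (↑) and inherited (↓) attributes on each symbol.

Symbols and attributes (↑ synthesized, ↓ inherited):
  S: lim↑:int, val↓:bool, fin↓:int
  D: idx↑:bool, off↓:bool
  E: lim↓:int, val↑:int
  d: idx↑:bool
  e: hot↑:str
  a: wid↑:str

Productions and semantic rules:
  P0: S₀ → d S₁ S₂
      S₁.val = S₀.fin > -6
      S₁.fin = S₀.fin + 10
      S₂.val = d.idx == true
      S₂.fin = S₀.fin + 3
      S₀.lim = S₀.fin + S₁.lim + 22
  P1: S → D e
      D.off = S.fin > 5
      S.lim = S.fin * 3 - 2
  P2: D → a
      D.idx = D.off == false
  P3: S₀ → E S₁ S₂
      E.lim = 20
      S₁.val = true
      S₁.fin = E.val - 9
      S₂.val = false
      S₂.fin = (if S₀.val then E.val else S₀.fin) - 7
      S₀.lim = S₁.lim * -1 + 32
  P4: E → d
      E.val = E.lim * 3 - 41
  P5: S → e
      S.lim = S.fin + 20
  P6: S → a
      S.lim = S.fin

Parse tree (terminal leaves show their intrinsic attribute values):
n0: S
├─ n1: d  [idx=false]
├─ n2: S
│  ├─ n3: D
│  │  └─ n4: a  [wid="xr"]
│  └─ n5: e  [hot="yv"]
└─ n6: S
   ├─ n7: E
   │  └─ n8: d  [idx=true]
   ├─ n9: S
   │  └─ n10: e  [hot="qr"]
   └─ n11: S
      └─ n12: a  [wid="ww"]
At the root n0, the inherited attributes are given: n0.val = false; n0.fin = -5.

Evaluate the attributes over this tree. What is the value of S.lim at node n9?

30

1. n0.val = false  [given at root]
2. n0.fin = -5  [given at root]
3. n1.idx = false  [terminal]
4. n2.val = true  [S₀.fin > -6]
5. n2.fin = 5  [S₀.fin + 10]
6. n3.off = false  [S.fin > 5]
7. n4.wid = "xr"  [terminal]
8. n3.idx = true  [D.off == false]
9. n5.hot = "yv"  [terminal]
10. n2.lim = 13  [S.fin * 3 - 2]
11. n6.val = false  [d.idx == true]
12. n6.fin = -2  [S₀.fin + 3]
13. n7.lim = 20  [20]
14. n8.idx = true  [terminal]
15. n7.val = 19  [E.lim * 3 - 41]
16. n9.val = true  [true]
17. n9.fin = 10  [E.val - 9]
18. n10.hot = "qr"  [terminal]
19. n9.lim = 30  [S.fin + 20]
20. n11.val = false  [false]
21. n11.fin = -9  [(if S₀.val then E.val else S₀.fin) - 7]
22. n12.wid = "ww"  [terminal]
23. n11.lim = -9  [S.fin]
24. n6.lim = 2  [S₁.lim * -1 + 32]
25. n0.lim = 30  [S₀.fin + S₁.lim + 22]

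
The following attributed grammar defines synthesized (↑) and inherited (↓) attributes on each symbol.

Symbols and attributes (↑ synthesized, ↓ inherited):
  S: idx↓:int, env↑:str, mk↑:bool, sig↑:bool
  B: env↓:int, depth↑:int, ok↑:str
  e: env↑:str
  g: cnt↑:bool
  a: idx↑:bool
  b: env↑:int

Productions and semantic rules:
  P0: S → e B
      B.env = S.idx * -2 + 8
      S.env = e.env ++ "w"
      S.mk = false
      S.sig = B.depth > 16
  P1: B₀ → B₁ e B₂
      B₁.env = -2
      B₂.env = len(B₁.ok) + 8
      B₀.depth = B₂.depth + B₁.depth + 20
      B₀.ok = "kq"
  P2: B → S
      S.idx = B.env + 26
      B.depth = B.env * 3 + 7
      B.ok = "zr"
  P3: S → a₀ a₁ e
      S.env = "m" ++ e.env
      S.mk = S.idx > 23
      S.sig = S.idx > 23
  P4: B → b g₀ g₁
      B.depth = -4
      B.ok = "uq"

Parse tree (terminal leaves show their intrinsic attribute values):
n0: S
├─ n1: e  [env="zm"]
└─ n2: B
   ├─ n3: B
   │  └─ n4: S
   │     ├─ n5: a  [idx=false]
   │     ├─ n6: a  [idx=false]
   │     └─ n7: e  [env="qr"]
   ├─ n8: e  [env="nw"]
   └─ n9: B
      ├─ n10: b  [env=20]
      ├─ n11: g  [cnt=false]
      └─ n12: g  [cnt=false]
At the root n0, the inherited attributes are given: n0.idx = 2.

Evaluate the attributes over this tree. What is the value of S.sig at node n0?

1. n0.idx = 2  [given at root]
2. n1.env = "zm"  [terminal]
3. n2.env = 4  [S.idx * -2 + 8]
4. n3.env = -2  [-2]
5. n4.idx = 24  [B.env + 26]
6. n5.idx = false  [terminal]
7. n6.idx = false  [terminal]
8. n7.env = "qr"  [terminal]
9. n4.env = "mqr"  ["m" ++ e.env]
10. n4.mk = true  [S.idx > 23]
11. n4.sig = true  [S.idx > 23]
12. n3.depth = 1  [B.env * 3 + 7]
13. n3.ok = "zr"  ["zr"]
14. n8.env = "nw"  [terminal]
15. n9.env = 10  [len(B₁.ok) + 8]
16. n10.env = 20  [terminal]
17. n11.cnt = false  [terminal]
18. n12.cnt = false  [terminal]
19. n9.depth = -4  [-4]
20. n9.ok = "uq"  ["uq"]
21. n2.depth = 17  [B₂.depth + B₁.depth + 20]
22. n2.ok = "kq"  ["kq"]
23. n0.env = "zmw"  [e.env ++ "w"]
24. n0.mk = false  [false]
25. n0.sig = true  [B.depth > 16]

true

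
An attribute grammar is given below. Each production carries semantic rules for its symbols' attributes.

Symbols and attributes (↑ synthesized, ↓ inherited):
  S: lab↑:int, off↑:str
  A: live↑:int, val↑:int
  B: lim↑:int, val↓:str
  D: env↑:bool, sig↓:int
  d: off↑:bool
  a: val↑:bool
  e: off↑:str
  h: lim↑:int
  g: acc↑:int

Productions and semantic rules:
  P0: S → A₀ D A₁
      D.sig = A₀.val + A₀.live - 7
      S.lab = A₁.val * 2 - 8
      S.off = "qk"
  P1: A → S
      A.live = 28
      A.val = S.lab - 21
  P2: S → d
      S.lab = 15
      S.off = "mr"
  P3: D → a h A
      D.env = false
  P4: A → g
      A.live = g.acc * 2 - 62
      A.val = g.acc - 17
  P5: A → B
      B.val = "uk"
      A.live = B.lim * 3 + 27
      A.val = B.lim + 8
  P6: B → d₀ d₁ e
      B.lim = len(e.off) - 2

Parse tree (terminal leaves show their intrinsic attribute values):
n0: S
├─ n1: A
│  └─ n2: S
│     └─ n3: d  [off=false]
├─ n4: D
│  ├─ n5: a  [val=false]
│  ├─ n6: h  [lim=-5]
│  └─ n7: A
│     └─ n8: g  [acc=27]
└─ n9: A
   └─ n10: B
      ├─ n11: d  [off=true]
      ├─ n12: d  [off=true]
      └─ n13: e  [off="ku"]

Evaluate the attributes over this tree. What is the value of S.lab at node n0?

1. n3.off = false  [terminal]
2. n2.lab = 15  [15]
3. n2.off = "mr"  ["mr"]
4. n1.live = 28  [28]
5. n1.val = -6  [S.lab - 21]
6. n4.sig = 15  [A₀.val + A₀.live - 7]
7. n5.val = false  [terminal]
8. n6.lim = -5  [terminal]
9. n8.acc = 27  [terminal]
10. n7.live = -8  [g.acc * 2 - 62]
11. n7.val = 10  [g.acc - 17]
12. n4.env = false  [false]
13. n10.val = "uk"  ["uk"]
14. n11.off = true  [terminal]
15. n12.off = true  [terminal]
16. n13.off = "ku"  [terminal]
17. n10.lim = 0  [len(e.off) - 2]
18. n9.live = 27  [B.lim * 3 + 27]
19. n9.val = 8  [B.lim + 8]
20. n0.lab = 8  [A₁.val * 2 - 8]
21. n0.off = "qk"  ["qk"]

8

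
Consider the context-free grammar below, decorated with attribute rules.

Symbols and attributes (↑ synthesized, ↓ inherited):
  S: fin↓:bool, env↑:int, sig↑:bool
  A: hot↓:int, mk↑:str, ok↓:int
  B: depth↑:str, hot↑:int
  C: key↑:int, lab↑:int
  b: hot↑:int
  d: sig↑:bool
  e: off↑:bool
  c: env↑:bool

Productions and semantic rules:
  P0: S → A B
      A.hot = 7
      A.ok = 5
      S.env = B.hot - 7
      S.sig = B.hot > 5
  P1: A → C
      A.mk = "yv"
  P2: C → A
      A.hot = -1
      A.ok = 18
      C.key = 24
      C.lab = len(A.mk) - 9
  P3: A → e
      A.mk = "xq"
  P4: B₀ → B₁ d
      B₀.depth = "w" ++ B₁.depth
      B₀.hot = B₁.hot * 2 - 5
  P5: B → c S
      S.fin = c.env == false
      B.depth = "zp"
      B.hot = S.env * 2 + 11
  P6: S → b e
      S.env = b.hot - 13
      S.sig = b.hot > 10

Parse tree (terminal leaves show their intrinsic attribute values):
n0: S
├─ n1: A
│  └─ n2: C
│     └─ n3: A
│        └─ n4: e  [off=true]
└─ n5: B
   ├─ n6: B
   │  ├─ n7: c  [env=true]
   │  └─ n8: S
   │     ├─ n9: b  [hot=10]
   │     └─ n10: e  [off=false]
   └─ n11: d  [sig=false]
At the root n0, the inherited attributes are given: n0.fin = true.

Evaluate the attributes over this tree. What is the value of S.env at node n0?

1. n0.fin = true  [given at root]
2. n1.hot = 7  [7]
3. n1.ok = 5  [5]
4. n3.hot = -1  [-1]
5. n3.ok = 18  [18]
6. n4.off = true  [terminal]
7. n3.mk = "xq"  ["xq"]
8. n2.key = 24  [24]
9. n2.lab = -7  [len(A.mk) - 9]
10. n1.mk = "yv"  ["yv"]
11. n7.env = true  [terminal]
12. n8.fin = false  [c.env == false]
13. n9.hot = 10  [terminal]
14. n10.off = false  [terminal]
15. n8.env = -3  [b.hot - 13]
16. n8.sig = false  [b.hot > 10]
17. n6.depth = "zp"  ["zp"]
18. n6.hot = 5  [S.env * 2 + 11]
19. n11.sig = false  [terminal]
20. n5.depth = "wzp"  ["w" ++ B₁.depth]
21. n5.hot = 5  [B₁.hot * 2 - 5]
22. n0.env = -2  [B.hot - 7]
23. n0.sig = false  [B.hot > 5]

-2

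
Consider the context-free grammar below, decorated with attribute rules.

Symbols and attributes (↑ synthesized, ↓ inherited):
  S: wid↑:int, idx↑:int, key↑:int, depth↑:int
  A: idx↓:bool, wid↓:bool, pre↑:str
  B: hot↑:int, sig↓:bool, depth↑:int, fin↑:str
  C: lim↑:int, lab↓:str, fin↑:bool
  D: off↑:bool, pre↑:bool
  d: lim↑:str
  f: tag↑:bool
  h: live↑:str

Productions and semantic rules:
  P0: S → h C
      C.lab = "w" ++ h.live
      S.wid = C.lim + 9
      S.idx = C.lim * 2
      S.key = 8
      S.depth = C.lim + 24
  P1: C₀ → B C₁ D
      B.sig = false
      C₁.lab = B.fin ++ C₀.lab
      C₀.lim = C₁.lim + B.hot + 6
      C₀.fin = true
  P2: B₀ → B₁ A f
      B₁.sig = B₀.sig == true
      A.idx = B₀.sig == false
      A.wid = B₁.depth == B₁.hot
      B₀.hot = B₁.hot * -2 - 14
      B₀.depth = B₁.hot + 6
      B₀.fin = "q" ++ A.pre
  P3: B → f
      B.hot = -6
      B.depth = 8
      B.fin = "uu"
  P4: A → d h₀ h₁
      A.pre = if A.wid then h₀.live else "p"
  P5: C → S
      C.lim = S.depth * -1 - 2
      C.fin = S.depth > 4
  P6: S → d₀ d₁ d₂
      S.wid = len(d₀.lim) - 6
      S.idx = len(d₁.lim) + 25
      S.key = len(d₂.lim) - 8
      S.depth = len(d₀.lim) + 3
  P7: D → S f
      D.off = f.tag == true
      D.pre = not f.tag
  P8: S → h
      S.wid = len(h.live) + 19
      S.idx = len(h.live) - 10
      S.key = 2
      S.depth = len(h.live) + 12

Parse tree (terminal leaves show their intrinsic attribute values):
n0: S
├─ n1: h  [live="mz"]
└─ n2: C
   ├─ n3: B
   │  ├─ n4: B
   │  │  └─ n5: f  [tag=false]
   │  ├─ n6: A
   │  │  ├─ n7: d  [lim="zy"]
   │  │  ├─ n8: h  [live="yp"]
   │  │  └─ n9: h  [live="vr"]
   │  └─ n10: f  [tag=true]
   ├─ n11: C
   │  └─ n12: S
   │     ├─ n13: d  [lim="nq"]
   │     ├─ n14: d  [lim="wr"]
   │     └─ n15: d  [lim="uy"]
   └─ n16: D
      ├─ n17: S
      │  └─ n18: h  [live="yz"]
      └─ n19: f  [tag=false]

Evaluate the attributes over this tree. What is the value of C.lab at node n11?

"qpwmz"

1. n1.live = "mz"  [terminal]
2. n2.lab = "wmz"  ["w" ++ h.live]
3. n3.sig = false  [false]
4. n4.sig = false  [B₀.sig == true]
5. n5.tag = false  [terminal]
6. n4.hot = -6  [-6]
7. n4.depth = 8  [8]
8. n4.fin = "uu"  ["uu"]
9. n6.idx = true  [B₀.sig == false]
10. n6.wid = false  [B₁.depth == B₁.hot]
11. n7.lim = "zy"  [terminal]
12. n8.live = "yp"  [terminal]
13. n9.live = "vr"  [terminal]
14. n6.pre = "p"  [if A.wid then h₀.live else "p"]
15. n10.tag = true  [terminal]
16. n3.hot = -2  [B₁.hot * -2 - 14]
17. n3.depth = 0  [B₁.hot + 6]
18. n3.fin = "qp"  ["q" ++ A.pre]
19. n11.lab = "qpwmz"  [B.fin ++ C₀.lab]
20. n13.lim = "nq"  [terminal]
21. n14.lim = "wr"  [terminal]
22. n15.lim = "uy"  [terminal]
23. n12.wid = -4  [len(d₀.lim) - 6]
24. n12.idx = 27  [len(d₁.lim) + 25]
25. n12.key = -6  [len(d₂.lim) - 8]
26. n12.depth = 5  [len(d₀.lim) + 3]
27. n11.lim = -7  [S.depth * -1 - 2]
28. n11.fin = true  [S.depth > 4]
29. n18.live = "yz"  [terminal]
30. n17.wid = 21  [len(h.live) + 19]
31. n17.idx = -8  [len(h.live) - 10]
32. n17.key = 2  [2]
33. n17.depth = 14  [len(h.live) + 12]
34. n19.tag = false  [terminal]
35. n16.off = false  [f.tag == true]
36. n16.pre = true  [not f.tag]
37. n2.lim = -3  [C₁.lim + B.hot + 6]
38. n2.fin = true  [true]
39. n0.wid = 6  [C.lim + 9]
40. n0.idx = -6  [C.lim * 2]
41. n0.key = 8  [8]
42. n0.depth = 21  [C.lim + 24]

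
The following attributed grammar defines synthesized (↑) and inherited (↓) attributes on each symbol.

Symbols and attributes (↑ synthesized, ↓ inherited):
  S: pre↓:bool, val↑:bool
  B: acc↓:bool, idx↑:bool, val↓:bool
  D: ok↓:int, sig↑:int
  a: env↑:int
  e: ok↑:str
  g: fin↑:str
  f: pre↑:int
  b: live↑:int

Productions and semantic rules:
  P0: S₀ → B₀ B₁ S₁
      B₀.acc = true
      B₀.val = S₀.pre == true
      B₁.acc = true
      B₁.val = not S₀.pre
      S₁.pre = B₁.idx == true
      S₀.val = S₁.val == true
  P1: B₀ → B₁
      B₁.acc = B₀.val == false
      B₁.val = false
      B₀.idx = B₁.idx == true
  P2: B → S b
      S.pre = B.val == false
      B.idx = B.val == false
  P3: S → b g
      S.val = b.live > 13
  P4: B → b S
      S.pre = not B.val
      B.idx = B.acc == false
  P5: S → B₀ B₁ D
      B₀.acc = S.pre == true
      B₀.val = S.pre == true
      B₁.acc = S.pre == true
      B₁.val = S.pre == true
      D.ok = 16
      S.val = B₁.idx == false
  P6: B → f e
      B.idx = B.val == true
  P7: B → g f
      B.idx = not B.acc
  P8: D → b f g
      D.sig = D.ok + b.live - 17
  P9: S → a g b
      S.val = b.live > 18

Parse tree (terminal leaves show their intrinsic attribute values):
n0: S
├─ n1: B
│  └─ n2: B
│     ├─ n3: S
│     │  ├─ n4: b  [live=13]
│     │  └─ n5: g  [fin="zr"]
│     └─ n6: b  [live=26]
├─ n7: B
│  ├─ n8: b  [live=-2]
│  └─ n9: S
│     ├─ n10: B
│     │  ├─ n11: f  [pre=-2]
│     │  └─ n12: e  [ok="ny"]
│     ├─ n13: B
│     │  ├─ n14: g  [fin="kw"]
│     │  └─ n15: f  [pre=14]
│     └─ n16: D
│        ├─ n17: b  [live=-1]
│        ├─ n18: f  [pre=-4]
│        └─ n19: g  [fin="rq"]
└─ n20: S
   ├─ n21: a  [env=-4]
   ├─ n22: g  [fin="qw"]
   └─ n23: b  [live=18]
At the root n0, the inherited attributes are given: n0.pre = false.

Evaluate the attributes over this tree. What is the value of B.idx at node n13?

1. n0.pre = false  [given at root]
2. n1.acc = true  [true]
3. n1.val = false  [S₀.pre == true]
4. n2.acc = true  [B₀.val == false]
5. n2.val = false  [false]
6. n3.pre = true  [B.val == false]
7. n4.live = 13  [terminal]
8. n5.fin = "zr"  [terminal]
9. n3.val = false  [b.live > 13]
10. n6.live = 26  [terminal]
11. n2.idx = true  [B.val == false]
12. n1.idx = true  [B₁.idx == true]
13. n7.acc = true  [true]
14. n7.val = true  [not S₀.pre]
15. n8.live = -2  [terminal]
16. n9.pre = false  [not B.val]
17. n10.acc = false  [S.pre == true]
18. n10.val = false  [S.pre == true]
19. n11.pre = -2  [terminal]
20. n12.ok = "ny"  [terminal]
21. n10.idx = false  [B.val == true]
22. n13.acc = false  [S.pre == true]
23. n13.val = false  [S.pre == true]
24. n14.fin = "kw"  [terminal]
25. n15.pre = 14  [terminal]
26. n13.idx = true  [not B.acc]
27. n16.ok = 16  [16]
28. n17.live = -1  [terminal]
29. n18.pre = -4  [terminal]
30. n19.fin = "rq"  [terminal]
31. n16.sig = -2  [D.ok + b.live - 17]
32. n9.val = false  [B₁.idx == false]
33. n7.idx = false  [B.acc == false]
34. n20.pre = false  [B₁.idx == true]
35. n21.env = -4  [terminal]
36. n22.fin = "qw"  [terminal]
37. n23.live = 18  [terminal]
38. n20.val = false  [b.live > 18]
39. n0.val = false  [S₁.val == true]

true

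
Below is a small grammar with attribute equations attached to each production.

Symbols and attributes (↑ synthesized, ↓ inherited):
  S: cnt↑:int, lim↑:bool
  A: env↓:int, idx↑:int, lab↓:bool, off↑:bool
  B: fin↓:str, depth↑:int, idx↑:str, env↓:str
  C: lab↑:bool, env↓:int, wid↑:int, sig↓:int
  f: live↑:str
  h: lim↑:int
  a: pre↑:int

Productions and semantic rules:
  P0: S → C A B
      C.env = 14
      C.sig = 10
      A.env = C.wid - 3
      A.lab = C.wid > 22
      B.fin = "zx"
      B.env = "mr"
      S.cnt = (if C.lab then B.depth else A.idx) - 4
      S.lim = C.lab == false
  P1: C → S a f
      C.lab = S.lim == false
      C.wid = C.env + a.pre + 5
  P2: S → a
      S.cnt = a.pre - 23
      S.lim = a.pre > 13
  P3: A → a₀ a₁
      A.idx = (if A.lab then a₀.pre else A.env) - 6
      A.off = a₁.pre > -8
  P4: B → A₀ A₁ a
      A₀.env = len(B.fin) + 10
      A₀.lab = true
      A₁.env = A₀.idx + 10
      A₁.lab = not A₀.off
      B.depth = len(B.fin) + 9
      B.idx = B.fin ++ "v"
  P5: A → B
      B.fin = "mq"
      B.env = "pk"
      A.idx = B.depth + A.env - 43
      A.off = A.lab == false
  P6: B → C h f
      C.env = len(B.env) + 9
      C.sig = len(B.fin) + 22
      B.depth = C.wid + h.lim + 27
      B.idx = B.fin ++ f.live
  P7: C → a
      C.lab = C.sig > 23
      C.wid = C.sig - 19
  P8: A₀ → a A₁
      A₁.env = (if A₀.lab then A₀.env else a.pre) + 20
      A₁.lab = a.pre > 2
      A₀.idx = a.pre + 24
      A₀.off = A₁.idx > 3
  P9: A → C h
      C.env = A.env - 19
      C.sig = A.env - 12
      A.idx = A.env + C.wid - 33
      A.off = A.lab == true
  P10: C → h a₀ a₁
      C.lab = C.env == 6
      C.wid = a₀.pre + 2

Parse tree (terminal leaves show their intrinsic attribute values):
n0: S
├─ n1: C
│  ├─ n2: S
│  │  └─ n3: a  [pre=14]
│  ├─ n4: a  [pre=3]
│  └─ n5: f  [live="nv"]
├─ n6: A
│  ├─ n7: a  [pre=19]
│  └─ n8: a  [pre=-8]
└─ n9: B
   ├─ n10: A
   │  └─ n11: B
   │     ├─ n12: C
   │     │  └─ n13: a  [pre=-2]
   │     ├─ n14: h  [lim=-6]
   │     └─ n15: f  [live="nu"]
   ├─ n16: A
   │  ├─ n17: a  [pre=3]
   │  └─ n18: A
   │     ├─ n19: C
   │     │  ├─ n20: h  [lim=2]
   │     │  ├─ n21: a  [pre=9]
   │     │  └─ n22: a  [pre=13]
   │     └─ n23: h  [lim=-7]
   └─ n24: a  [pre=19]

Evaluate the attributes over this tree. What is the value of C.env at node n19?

6

1. n1.env = 14  [14]
2. n1.sig = 10  [10]
3. n3.pre = 14  [terminal]
4. n2.cnt = -9  [a.pre - 23]
5. n2.lim = true  [a.pre > 13]
6. n4.pre = 3  [terminal]
7. n5.live = "nv"  [terminal]
8. n1.lab = false  [S.lim == false]
9. n1.wid = 22  [C.env + a.pre + 5]
10. n6.env = 19  [C.wid - 3]
11. n6.lab = false  [C.wid > 22]
12. n7.pre = 19  [terminal]
13. n8.pre = -8  [terminal]
14. n6.idx = 13  [(if A.lab then a₀.pre else A.env) - 6]
15. n6.off = false  [a₁.pre > -8]
16. n9.fin = "zx"  ["zx"]
17. n9.env = "mr"  ["mr"]
18. n10.env = 12  [len(B.fin) + 10]
19. n10.lab = true  [true]
20. n11.fin = "mq"  ["mq"]
21. n11.env = "pk"  ["pk"]
22. n12.env = 11  [len(B.env) + 9]
23. n12.sig = 24  [len(B.fin) + 22]
24. n13.pre = -2  [terminal]
25. n12.lab = true  [C.sig > 23]
26. n12.wid = 5  [C.sig - 19]
27. n14.lim = -6  [terminal]
28. n15.live = "nu"  [terminal]
29. n11.depth = 26  [C.wid + h.lim + 27]
30. n11.idx = "mqnu"  [B.fin ++ f.live]
31. n10.idx = -5  [B.depth + A.env - 43]
32. n10.off = false  [A.lab == false]
33. n16.env = 5  [A₀.idx + 10]
34. n16.lab = true  [not A₀.off]
35. n17.pre = 3  [terminal]
36. n18.env = 25  [(if A₀.lab then A₀.env else a.pre) + 20]
37. n18.lab = true  [a.pre > 2]
38. n19.env = 6  [A.env - 19]
39. n19.sig = 13  [A.env - 12]
40. n20.lim = 2  [terminal]
41. n21.pre = 9  [terminal]
42. n22.pre = 13  [terminal]
43. n19.lab = true  [C.env == 6]
44. n19.wid = 11  [a₀.pre + 2]
45. n23.lim = -7  [terminal]
46. n18.idx = 3  [A.env + C.wid - 33]
47. n18.off = true  [A.lab == true]
48. n16.idx = 27  [a.pre + 24]
49. n16.off = false  [A₁.idx > 3]
50. n24.pre = 19  [terminal]
51. n9.depth = 11  [len(B.fin) + 9]
52. n9.idx = "zxv"  [B.fin ++ "v"]
53. n0.cnt = 9  [(if C.lab then B.depth else A.idx) - 4]
54. n0.lim = true  [C.lab == false]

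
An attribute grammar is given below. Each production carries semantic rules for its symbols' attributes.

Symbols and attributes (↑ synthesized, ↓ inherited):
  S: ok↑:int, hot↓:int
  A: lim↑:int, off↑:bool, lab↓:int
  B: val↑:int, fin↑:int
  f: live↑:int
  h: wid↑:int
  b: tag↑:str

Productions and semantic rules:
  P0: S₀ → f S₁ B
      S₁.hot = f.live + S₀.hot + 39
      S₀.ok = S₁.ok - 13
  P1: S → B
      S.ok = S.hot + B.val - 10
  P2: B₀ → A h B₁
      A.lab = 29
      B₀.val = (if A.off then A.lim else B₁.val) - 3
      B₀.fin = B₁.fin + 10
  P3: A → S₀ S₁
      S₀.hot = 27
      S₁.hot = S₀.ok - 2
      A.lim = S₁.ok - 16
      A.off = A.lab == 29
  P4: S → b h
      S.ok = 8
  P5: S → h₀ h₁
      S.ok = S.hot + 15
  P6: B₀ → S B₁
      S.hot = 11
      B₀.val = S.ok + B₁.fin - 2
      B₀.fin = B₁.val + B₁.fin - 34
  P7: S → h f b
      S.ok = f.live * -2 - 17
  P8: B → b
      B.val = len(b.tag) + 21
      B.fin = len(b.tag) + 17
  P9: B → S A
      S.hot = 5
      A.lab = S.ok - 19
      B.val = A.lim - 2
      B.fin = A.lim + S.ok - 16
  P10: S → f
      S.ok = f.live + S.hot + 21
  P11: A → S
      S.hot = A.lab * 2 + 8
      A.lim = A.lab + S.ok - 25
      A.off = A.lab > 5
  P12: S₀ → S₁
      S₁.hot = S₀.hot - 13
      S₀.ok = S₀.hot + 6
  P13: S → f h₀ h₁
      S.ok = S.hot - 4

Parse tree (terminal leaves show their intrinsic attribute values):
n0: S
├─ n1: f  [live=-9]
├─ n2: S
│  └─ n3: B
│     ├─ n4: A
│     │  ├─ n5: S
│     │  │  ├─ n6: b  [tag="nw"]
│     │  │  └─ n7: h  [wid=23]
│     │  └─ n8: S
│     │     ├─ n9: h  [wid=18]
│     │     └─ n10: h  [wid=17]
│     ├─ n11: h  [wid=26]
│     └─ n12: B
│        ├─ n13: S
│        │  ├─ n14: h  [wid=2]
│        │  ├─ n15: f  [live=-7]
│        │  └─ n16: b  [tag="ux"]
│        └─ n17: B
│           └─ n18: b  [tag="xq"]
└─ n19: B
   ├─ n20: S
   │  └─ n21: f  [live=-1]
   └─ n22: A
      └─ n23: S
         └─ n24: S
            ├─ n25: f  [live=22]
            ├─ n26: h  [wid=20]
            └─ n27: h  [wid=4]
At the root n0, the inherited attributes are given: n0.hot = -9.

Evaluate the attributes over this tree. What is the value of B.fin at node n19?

1. n0.hot = -9  [given at root]
2. n1.live = -9  [terminal]
3. n2.hot = 21  [f.live + S₀.hot + 39]
4. n4.lab = 29  [29]
5. n5.hot = 27  [27]
6. n6.tag = "nw"  [terminal]
7. n7.wid = 23  [terminal]
8. n5.ok = 8  [8]
9. n8.hot = 6  [S₀.ok - 2]
10. n9.wid = 18  [terminal]
11. n10.wid = 17  [terminal]
12. n8.ok = 21  [S.hot + 15]
13. n4.lim = 5  [S₁.ok - 16]
14. n4.off = true  [A.lab == 29]
15. n11.wid = 26  [terminal]
16. n13.hot = 11  [11]
17. n14.wid = 2  [terminal]
18. n15.live = -7  [terminal]
19. n16.tag = "ux"  [terminal]
20. n13.ok = -3  [f.live * -2 - 17]
21. n18.tag = "xq"  [terminal]
22. n17.val = 23  [len(b.tag) + 21]
23. n17.fin = 19  [len(b.tag) + 17]
24. n12.val = 14  [S.ok + B₁.fin - 2]
25. n12.fin = 8  [B₁.val + B₁.fin - 34]
26. n3.val = 2  [(if A.off then A.lim else B₁.val) - 3]
27. n3.fin = 18  [B₁.fin + 10]
28. n2.ok = 13  [S.hot + B.val - 10]
29. n20.hot = 5  [5]
30. n21.live = -1  [terminal]
31. n20.ok = 25  [f.live + S.hot + 21]
32. n22.lab = 6  [S.ok - 19]
33. n23.hot = 20  [A.lab * 2 + 8]
34. n24.hot = 7  [S₀.hot - 13]
35. n25.live = 22  [terminal]
36. n26.wid = 20  [terminal]
37. n27.wid = 4  [terminal]
38. n24.ok = 3  [S.hot - 4]
39. n23.ok = 26  [S₀.hot + 6]
40. n22.lim = 7  [A.lab + S.ok - 25]
41. n22.off = true  [A.lab > 5]
42. n19.val = 5  [A.lim - 2]
43. n19.fin = 16  [A.lim + S.ok - 16]
44. n0.ok = 0  [S₁.ok - 13]

16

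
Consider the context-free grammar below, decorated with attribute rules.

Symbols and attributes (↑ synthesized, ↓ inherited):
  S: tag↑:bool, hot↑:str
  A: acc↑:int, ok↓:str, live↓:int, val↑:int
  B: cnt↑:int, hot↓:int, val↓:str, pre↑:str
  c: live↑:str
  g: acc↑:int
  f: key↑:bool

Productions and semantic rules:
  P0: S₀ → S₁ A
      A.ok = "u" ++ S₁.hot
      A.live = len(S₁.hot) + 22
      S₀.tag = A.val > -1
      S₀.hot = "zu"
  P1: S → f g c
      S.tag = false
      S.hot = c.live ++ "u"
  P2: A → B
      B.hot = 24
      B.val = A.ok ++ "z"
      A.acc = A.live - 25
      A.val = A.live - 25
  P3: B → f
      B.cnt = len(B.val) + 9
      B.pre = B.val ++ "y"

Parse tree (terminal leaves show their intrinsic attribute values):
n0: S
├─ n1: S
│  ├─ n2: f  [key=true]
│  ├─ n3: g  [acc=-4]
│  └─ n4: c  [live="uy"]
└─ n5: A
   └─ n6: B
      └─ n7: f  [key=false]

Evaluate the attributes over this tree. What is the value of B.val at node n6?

1. n2.key = true  [terminal]
2. n3.acc = -4  [terminal]
3. n4.live = "uy"  [terminal]
4. n1.tag = false  [false]
5. n1.hot = "uyu"  [c.live ++ "u"]
6. n5.ok = "uuyu"  ["u" ++ S₁.hot]
7. n5.live = 25  [len(S₁.hot) + 22]
8. n6.hot = 24  [24]
9. n6.val = "uuyuz"  [A.ok ++ "z"]
10. n7.key = false  [terminal]
11. n6.cnt = 14  [len(B.val) + 9]
12. n6.pre = "uuyuzy"  [B.val ++ "y"]
13. n5.acc = 0  [A.live - 25]
14. n5.val = 0  [A.live - 25]
15. n0.tag = true  [A.val > -1]
16. n0.hot = "zu"  ["zu"]

"uuyuz"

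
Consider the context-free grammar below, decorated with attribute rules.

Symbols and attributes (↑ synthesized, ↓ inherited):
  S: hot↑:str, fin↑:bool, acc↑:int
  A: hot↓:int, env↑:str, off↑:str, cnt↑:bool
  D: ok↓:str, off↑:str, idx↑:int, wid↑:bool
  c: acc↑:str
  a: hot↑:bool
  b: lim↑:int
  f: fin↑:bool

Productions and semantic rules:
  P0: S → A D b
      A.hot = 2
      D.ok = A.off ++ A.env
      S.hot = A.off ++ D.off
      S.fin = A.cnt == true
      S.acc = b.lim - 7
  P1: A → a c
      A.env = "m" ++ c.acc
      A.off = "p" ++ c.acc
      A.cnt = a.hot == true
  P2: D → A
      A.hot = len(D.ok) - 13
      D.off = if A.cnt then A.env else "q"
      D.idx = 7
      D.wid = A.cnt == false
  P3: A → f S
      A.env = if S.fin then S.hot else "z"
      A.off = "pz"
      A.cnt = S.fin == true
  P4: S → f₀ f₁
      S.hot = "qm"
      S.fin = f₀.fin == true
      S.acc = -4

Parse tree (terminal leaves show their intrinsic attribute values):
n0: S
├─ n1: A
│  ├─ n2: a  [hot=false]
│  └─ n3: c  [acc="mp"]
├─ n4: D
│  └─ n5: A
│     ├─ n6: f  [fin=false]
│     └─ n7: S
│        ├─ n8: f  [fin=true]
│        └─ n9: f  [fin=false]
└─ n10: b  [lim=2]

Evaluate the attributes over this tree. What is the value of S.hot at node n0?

1. n1.hot = 2  [2]
2. n2.hot = false  [terminal]
3. n3.acc = "mp"  [terminal]
4. n1.env = "mmp"  ["m" ++ c.acc]
5. n1.off = "pmp"  ["p" ++ c.acc]
6. n1.cnt = false  [a.hot == true]
7. n4.ok = "pmpmmp"  [A.off ++ A.env]
8. n5.hot = -7  [len(D.ok) - 13]
9. n6.fin = false  [terminal]
10. n8.fin = true  [terminal]
11. n9.fin = false  [terminal]
12. n7.hot = "qm"  ["qm"]
13. n7.fin = true  [f₀.fin == true]
14. n7.acc = -4  [-4]
15. n5.env = "qm"  [if S.fin then S.hot else "z"]
16. n5.off = "pz"  ["pz"]
17. n5.cnt = true  [S.fin == true]
18. n4.off = "qm"  [if A.cnt then A.env else "q"]
19. n4.idx = 7  [7]
20. n4.wid = false  [A.cnt == false]
21. n10.lim = 2  [terminal]
22. n0.hot = "pmpqm"  [A.off ++ D.off]
23. n0.fin = false  [A.cnt == true]
24. n0.acc = -5  [b.lim - 7]

"pmpqm"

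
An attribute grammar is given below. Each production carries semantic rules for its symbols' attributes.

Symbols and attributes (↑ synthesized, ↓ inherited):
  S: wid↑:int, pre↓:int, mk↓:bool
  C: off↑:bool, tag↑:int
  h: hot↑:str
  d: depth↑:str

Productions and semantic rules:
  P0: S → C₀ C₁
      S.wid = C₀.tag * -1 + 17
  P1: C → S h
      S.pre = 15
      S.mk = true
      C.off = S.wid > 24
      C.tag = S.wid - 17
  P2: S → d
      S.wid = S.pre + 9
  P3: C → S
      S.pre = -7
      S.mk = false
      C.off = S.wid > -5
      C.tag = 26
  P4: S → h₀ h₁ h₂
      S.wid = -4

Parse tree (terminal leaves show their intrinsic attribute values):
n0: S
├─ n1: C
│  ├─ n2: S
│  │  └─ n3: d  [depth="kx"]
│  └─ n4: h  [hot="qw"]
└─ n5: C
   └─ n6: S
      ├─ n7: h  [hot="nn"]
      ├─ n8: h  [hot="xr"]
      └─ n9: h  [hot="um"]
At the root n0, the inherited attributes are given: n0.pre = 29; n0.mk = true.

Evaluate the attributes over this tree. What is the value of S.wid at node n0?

1. n0.pre = 29  [given at root]
2. n0.mk = true  [given at root]
3. n2.pre = 15  [15]
4. n2.mk = true  [true]
5. n3.depth = "kx"  [terminal]
6. n2.wid = 24  [S.pre + 9]
7. n4.hot = "qw"  [terminal]
8. n1.off = false  [S.wid > 24]
9. n1.tag = 7  [S.wid - 17]
10. n6.pre = -7  [-7]
11. n6.mk = false  [false]
12. n7.hot = "nn"  [terminal]
13. n8.hot = "xr"  [terminal]
14. n9.hot = "um"  [terminal]
15. n6.wid = -4  [-4]
16. n5.off = true  [S.wid > -5]
17. n5.tag = 26  [26]
18. n0.wid = 10  [C₀.tag * -1 + 17]

10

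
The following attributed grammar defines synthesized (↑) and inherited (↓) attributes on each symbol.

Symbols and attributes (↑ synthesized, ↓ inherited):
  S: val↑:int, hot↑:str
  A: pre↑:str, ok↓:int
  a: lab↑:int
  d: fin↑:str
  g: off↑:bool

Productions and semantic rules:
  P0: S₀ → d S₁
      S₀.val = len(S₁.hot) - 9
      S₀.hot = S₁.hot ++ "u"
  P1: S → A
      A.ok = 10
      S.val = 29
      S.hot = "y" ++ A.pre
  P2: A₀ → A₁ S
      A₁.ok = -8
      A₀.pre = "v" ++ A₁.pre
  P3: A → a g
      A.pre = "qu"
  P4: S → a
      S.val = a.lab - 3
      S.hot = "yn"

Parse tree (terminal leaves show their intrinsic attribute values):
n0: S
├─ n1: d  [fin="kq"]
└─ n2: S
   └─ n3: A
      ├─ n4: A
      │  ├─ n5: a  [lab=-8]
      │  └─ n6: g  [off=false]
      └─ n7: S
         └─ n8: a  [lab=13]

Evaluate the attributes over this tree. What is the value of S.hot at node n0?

"yvquu"

1. n1.fin = "kq"  [terminal]
2. n3.ok = 10  [10]
3. n4.ok = -8  [-8]
4. n5.lab = -8  [terminal]
5. n6.off = false  [terminal]
6. n4.pre = "qu"  ["qu"]
7. n8.lab = 13  [terminal]
8. n7.val = 10  [a.lab - 3]
9. n7.hot = "yn"  ["yn"]
10. n3.pre = "vqu"  ["v" ++ A₁.pre]
11. n2.val = 29  [29]
12. n2.hot = "yvqu"  ["y" ++ A.pre]
13. n0.val = -5  [len(S₁.hot) - 9]
14. n0.hot = "yvquu"  [S₁.hot ++ "u"]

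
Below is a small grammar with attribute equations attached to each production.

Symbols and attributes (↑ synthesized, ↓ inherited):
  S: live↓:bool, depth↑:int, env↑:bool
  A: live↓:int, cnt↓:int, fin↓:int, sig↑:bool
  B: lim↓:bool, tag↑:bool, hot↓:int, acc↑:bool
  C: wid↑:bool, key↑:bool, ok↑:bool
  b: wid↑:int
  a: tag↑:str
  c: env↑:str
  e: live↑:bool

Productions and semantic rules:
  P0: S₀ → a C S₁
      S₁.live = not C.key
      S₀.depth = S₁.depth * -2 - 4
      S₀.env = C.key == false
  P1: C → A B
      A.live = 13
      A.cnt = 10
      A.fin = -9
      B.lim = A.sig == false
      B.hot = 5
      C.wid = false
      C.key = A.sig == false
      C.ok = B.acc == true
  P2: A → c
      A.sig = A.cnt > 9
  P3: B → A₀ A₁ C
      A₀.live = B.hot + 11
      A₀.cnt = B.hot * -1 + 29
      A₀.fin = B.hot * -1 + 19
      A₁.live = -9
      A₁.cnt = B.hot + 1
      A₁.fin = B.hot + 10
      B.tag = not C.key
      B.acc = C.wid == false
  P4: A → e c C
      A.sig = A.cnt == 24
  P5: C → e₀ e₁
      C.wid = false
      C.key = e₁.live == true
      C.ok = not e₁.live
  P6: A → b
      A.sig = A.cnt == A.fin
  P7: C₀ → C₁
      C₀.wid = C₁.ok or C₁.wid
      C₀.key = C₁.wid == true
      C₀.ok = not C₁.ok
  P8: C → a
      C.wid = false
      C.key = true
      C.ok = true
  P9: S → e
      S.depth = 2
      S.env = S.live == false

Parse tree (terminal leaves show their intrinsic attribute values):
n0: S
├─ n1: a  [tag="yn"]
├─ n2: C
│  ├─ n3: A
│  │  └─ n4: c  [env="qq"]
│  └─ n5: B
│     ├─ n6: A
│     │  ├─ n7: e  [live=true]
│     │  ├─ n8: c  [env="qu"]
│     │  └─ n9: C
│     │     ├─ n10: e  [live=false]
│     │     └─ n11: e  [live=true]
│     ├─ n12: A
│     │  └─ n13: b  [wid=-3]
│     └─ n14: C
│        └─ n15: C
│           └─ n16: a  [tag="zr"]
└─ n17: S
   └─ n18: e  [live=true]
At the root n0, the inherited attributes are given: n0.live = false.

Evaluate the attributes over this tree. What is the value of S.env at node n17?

1. n0.live = false  [given at root]
2. n1.tag = "yn"  [terminal]
3. n3.live = 13  [13]
4. n3.cnt = 10  [10]
5. n3.fin = -9  [-9]
6. n4.env = "qq"  [terminal]
7. n3.sig = true  [A.cnt > 9]
8. n5.lim = false  [A.sig == false]
9. n5.hot = 5  [5]
10. n6.live = 16  [B.hot + 11]
11. n6.cnt = 24  [B.hot * -1 + 29]
12. n6.fin = 14  [B.hot * -1 + 19]
13. n7.live = true  [terminal]
14. n8.env = "qu"  [terminal]
15. n10.live = false  [terminal]
16. n11.live = true  [terminal]
17. n9.wid = false  [false]
18. n9.key = true  [e₁.live == true]
19. n9.ok = false  [not e₁.live]
20. n6.sig = true  [A.cnt == 24]
21. n12.live = -9  [-9]
22. n12.cnt = 6  [B.hot + 1]
23. n12.fin = 15  [B.hot + 10]
24. n13.wid = -3  [terminal]
25. n12.sig = false  [A.cnt == A.fin]
26. n16.tag = "zr"  [terminal]
27. n15.wid = false  [false]
28. n15.key = true  [true]
29. n15.ok = true  [true]
30. n14.wid = true  [C₁.ok or C₁.wid]
31. n14.key = false  [C₁.wid == true]
32. n14.ok = false  [not C₁.ok]
33. n5.tag = true  [not C.key]
34. n5.acc = false  [C.wid == false]
35. n2.wid = false  [false]
36. n2.key = false  [A.sig == false]
37. n2.ok = false  [B.acc == true]
38. n17.live = true  [not C.key]
39. n18.live = true  [terminal]
40. n17.depth = 2  [2]
41. n17.env = false  [S.live == false]
42. n0.depth = -8  [S₁.depth * -2 - 4]
43. n0.env = true  [C.key == false]

false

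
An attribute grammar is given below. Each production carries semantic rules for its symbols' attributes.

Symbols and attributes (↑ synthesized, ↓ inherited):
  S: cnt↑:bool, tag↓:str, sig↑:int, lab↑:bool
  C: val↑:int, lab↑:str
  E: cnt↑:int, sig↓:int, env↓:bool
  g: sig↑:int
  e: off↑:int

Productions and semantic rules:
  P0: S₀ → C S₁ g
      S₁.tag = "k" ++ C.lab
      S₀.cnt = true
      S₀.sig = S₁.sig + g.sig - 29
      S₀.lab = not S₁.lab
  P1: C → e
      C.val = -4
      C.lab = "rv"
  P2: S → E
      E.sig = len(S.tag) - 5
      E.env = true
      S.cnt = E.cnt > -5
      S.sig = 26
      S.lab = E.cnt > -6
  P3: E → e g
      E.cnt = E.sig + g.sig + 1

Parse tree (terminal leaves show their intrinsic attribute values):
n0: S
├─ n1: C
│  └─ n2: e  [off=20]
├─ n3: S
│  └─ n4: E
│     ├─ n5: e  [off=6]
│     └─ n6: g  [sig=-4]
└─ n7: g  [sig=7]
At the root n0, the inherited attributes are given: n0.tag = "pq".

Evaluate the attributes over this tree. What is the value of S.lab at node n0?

false

1. n0.tag = "pq"  [given at root]
2. n2.off = 20  [terminal]
3. n1.val = -4  [-4]
4. n1.lab = "rv"  ["rv"]
5. n3.tag = "krv"  ["k" ++ C.lab]
6. n4.sig = -2  [len(S.tag) - 5]
7. n4.env = true  [true]
8. n5.off = 6  [terminal]
9. n6.sig = -4  [terminal]
10. n4.cnt = -5  [E.sig + g.sig + 1]
11. n3.cnt = false  [E.cnt > -5]
12. n3.sig = 26  [26]
13. n3.lab = true  [E.cnt > -6]
14. n7.sig = 7  [terminal]
15. n0.cnt = true  [true]
16. n0.sig = 4  [S₁.sig + g.sig - 29]
17. n0.lab = false  [not S₁.lab]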